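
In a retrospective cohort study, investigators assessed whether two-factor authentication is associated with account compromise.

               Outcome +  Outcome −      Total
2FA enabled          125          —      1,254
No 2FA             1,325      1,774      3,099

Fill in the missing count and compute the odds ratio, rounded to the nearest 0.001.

0.148

The missing cell is in the exposed row: 1254 − 125 = 1129.
So a = 125, b = 1129, c = 1325, d = 1774.
OR = (a·d)/(b·c) = (125 × 1774) / (1129 × 1325) = 221750 / 1495925 = 0.14824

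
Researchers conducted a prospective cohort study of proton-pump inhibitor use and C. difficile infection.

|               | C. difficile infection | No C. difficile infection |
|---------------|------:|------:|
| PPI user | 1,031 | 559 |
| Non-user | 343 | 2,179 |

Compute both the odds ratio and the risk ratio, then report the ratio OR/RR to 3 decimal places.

Cells: a = 1031, b = 559, c = 343, d = 2179.
OR = (1031·2179)/(559·343) = 2246549/191737 = 11.71683
Risk in exposed = 1031/1590 = 0.64843; risk in unexposed = 343/2522 = 0.13600; RR = 4.76774
OR/RR = 11.71683 / 4.76774 = 2.45752
The outcome is not rare, so the OR lies further from 1 than the RR.

2.458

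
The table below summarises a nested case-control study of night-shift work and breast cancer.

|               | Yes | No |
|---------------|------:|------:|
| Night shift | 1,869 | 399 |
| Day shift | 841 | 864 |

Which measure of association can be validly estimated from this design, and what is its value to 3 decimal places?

4.812

Cells: a = 1869, b = 399, c = 841, d = 864.
This is a nested case-control study: participants were sampled on outcome status, so risks in the source population cannot be estimated directly — relative risk is not valid here. The odds ratio is the appropriate measure.
OR = (a·d)/(b·c) = (1869 × 864) / (399 × 841) = 1614816 / 335559 = 4.81232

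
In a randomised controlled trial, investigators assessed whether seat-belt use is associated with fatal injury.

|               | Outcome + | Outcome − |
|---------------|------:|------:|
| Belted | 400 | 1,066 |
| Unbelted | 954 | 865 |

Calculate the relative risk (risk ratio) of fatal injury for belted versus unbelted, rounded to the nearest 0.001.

0.520

Cells: a = 400, b = 1066, c = 954, d = 865.
Risk in exposed = 400/1466 = 0.27285; risk in unexposed = 954/1819 = 0.52446.
RR = 0.27285 / 0.52446 = 0.52025
The risk is 48% lower among the exposed than among the unexposed.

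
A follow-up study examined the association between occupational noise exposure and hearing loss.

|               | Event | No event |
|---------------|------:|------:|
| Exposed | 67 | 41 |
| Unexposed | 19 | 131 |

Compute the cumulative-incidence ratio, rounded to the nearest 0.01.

4.90

Cells: a = 67, b = 41, c = 19, d = 131.
Risk in exposed = 67/108 = 0.62037; risk in unexposed = 19/150 = 0.12667.
RR = 0.62037 / 0.12667 = 4.89766
The risk among the exposed is 4.90 times that among the unexposed.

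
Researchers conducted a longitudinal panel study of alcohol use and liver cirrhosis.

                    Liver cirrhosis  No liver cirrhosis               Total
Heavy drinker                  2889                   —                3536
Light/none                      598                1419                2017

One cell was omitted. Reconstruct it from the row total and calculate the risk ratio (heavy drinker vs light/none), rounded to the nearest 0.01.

The missing cell is in the exposed row: 3536 − 2889 = 647.
So a = 2889, b = 647, c = 598, d = 1419.
RR = [a/(a+b)] / [c/(c+d)] = (2889/3536) / (598/2017) = 0.81702/0.29648 = 2.75575

2.76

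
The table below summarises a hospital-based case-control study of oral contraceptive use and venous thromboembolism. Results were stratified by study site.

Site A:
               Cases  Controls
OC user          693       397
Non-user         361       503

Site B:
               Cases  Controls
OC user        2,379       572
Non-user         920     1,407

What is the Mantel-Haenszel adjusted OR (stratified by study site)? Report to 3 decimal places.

4.696

OR_MH = Σ(aᵢdᵢ/nᵢ) / Σ(bᵢcᵢ/nᵢ), where nᵢ is the stratum total.
Stratum 1 (Site A): n = 1954; a·d/n = 693·503/1954 = 178.3925; b·c/n = 397·361/1954 = 73.3454
Stratum 2 (Site B): n = 5278; a·d/n = 2379·1407/5278 = 634.1897; b·c/n = 572·920/5278 = 99.7044
OR_MH = (178.3925 + 634.1897) / (73.3454 + 99.7044) = 812.5822 / 173.0499 = 4.69565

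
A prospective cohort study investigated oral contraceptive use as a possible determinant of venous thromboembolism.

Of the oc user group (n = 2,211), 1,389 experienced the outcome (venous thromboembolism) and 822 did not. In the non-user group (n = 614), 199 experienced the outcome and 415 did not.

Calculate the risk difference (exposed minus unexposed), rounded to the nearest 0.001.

From the description: a = 1389, b = 822, c = 199, d = 415.
Risk in exposed = 1389/2211 = 0.628223; risk in unexposed = 199/614 = 0.324104.
Risk difference = 0.628223 − 0.324104 = 0.304118

0.304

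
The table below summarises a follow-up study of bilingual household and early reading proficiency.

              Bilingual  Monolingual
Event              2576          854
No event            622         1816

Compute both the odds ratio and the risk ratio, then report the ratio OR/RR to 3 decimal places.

Reading the table with exposure as columns: a = 2576 (Bilingual, case), b = 622 (Bilingual, non-case), c = 854 (Monolingual, case), d = 1816.
OR = (2576·1816)/(622·854) = 4678016/531188 = 8.80670
Risk in exposed = 2576/3198 = 0.80550; risk in unexposed = 854/2670 = 0.31985; RR = 2.51838
OR/RR = 8.80670 / 2.51838 = 3.49698
The outcome is not rare, so the OR lies further from 1 than the RR.

3.497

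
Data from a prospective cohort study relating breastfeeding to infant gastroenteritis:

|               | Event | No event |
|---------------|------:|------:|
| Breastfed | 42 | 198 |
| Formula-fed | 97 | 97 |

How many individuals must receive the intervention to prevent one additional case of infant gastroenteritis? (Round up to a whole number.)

Risk in treated group = 42/240 = 0.17500; risk in control = 97/194 = 0.50000.
Absolute risk reduction = 0.50000 − 0.17500 = 0.32500
NNT = 1 / ARR = 1 / 0.32500 = 3.077 → round up → 4

4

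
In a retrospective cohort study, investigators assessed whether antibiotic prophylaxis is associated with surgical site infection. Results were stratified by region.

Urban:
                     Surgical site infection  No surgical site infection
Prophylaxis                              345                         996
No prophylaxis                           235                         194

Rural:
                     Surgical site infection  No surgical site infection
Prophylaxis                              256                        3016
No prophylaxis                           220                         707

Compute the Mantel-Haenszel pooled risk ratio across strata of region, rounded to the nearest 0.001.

RR_MH = Σ(aᵢ·n₀ᵢ/nᵢ) / Σ(cᵢ·n₁ᵢ/nᵢ), with n₁ᵢ = aᵢ+bᵢ (exposed), n₀ᵢ = cᵢ+dᵢ (unexposed), nᵢ = n₁ᵢ+n₀ᵢ.
Stratum 1 (Urban): n₁ = 1341, n₀ = 429, n = 1770; a·n₀/n = 345·429/1770 = 83.6186; c·n₁/n = 235·1341/1770 = 178.0424
Stratum 2 (Rural): n₁ = 3272, n₀ = 927, n = 4199; a·n₀/n = 256·927/4199 = 56.5163; c·n₁/n = 220·3272/4199 = 171.4313
RR_MH = (83.6186 + 56.5163) / (178.0424 + 171.4313) = 140.1350 / 349.4737 = 0.40099

0.401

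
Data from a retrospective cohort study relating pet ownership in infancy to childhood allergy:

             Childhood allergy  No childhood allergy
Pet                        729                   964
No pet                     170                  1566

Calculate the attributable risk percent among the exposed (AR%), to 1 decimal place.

Cells: a = 729, b = 964, c = 170, d = 1566.
Risk in exposed = 729/1693 = 0.43060; risk in unexposed = 170/1736 = 0.09793.
RR = 0.43060/0.09793 = 4.39715
AR% = (RR − 1)/RR × 100 = (4.39715 − 1)/4.39715 × 100 = 77.2580%

77.3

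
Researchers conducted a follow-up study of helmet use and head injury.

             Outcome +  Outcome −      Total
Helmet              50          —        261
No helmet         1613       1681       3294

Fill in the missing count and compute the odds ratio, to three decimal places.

0.247

The missing cell is in the exposed row: 261 − 50 = 211.
So a = 50, b = 211, c = 1613, d = 1681.
OR = (a·d)/(b·c) = (50 × 1681) / (211 × 1613) = 84050 / 340343 = 0.24696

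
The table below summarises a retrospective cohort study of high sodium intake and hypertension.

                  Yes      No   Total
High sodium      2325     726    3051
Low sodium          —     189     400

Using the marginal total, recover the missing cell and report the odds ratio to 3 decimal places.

The missing cell is in the unexposed row: 400 − 189 = 211.
So a = 2325, b = 726, c = 211, d = 189.
OR = (a·d)/(b·c) = (2325 × 189) / (726 × 211) = 439425 / 153186 = 2.86857

2.869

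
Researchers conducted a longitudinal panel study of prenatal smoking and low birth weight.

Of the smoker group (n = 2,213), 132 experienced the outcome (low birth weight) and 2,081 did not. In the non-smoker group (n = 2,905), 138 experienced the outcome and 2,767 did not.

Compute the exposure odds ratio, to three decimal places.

1.272

From the description: a = 132, b = 2081, c = 138, d = 2767.
OR = (a·d)/(b·c) = (132 × 2767) / (2081 × 138) = 365244 / 287178 = 1.27184
The odds of low birth weight are about 1.27 times as high in the smoker group.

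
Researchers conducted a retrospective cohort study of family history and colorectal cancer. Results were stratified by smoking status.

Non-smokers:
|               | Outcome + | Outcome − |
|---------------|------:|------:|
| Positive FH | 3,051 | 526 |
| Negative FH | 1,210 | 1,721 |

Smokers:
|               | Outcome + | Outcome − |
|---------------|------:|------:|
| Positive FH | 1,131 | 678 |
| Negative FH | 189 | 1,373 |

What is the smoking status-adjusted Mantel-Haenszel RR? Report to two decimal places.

2.48

RR_MH = Σ(aᵢ·n₀ᵢ/nᵢ) / Σ(cᵢ·n₁ᵢ/nᵢ), with n₁ᵢ = aᵢ+bᵢ (exposed), n₀ᵢ = cᵢ+dᵢ (unexposed), nᵢ = n₁ᵢ+n₀ᵢ.
Stratum 1 (Non-smokers): n₁ = 3577, n₀ = 2931, n = 6508; a·n₀/n = 3051·2931/6508 = 1374.0751; c·n₁/n = 1210·3577/6508 = 665.0538
Stratum 2 (Smokers): n₁ = 1809, n₀ = 1562, n = 3371; a·n₀/n = 1131·1562/3371 = 524.0647; c·n₁/n = 189·1809/3371 = 101.4242
RR_MH = (1374.0751 + 524.0647) / (665.0538 + 101.4242) = 1898.1398 / 766.4780 = 2.47644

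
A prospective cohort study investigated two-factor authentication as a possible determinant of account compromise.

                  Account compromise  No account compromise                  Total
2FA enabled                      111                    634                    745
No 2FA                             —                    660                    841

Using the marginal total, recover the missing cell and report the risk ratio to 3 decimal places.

0.692

The missing cell is in the unexposed row: 841 − 660 = 181.
So a = 111, b = 634, c = 181, d = 660.
RR = [a/(a+b)] / [c/(c+d)] = (111/745) / (181/841) = 0.14899/0.21522 = 0.69228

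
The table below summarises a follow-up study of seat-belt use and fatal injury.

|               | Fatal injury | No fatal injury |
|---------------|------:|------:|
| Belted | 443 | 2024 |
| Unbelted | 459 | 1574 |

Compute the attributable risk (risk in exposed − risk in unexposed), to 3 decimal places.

Cells: a = 443, b = 2024, c = 459, d = 1574.
Risk in exposed = 443/2467 = 0.179570; risk in unexposed = 459/2033 = 0.225775.
Risk difference = 0.179570 − 0.225775 = -0.046204

-0.046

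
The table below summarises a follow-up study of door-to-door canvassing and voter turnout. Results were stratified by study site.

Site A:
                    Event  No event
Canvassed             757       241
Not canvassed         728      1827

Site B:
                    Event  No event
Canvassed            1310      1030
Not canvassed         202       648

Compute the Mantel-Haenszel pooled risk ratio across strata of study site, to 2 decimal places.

2.53

RR_MH = Σ(aᵢ·n₀ᵢ/nᵢ) / Σ(cᵢ·n₁ᵢ/nᵢ), with n₁ᵢ = aᵢ+bᵢ (exposed), n₀ᵢ = cᵢ+dᵢ (unexposed), nᵢ = n₁ᵢ+n₀ᵢ.
Stratum 1 (Site A): n₁ = 998, n₀ = 2555, n = 3553; a·n₀/n = 757·2555/3553 = 544.3667; c·n₁/n = 728·998/3553 = 204.4875
Stratum 2 (Site B): n₁ = 2340, n₀ = 850, n = 3190; a·n₀/n = 1310·850/3190 = 349.0596; c·n₁/n = 202·2340/3190 = 148.1755
RR_MH = (544.3667 + 349.0596) / (204.4875 + 148.1755) = 893.4263 / 352.6630 = 2.53337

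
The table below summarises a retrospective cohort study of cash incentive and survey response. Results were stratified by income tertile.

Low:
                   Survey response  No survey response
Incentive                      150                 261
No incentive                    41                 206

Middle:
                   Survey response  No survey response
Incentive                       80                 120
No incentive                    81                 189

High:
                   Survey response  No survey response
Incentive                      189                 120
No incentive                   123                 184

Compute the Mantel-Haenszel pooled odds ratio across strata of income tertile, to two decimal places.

2.23

OR_MH = Σ(aᵢdᵢ/nᵢ) / Σ(bᵢcᵢ/nᵢ), where nᵢ is the stratum total.
Stratum 1 (Low): n = 658; a·d/n = 150·206/658 = 46.9605; b·c/n = 261·41/658 = 16.2629
Stratum 2 (Middle): n = 470; a·d/n = 80·189/470 = 32.1702; b·c/n = 120·81/470 = 20.6809
Stratum 3 (High): n = 616; a·d/n = 189·184/616 = 56.4545; b·c/n = 120·123/616 = 23.9610
OR_MH = (46.9605 + 32.1702 + 56.4545) / (16.2629 + 20.6809 + 23.9610) = 135.5852 / 60.9048 = 2.22618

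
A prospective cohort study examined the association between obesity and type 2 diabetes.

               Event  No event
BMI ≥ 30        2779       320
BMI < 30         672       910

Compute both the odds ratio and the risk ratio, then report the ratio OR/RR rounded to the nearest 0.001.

5.571

Cells: a = 2779, b = 320, c = 672, d = 910.
OR = (2779·910)/(320·672) = 2528890/215040 = 11.76009
Risk in exposed = 2779/3099 = 0.89674; risk in unexposed = 672/1582 = 0.42478; RR = 2.11108
OR/RR = 11.76009 / 2.11108 = 5.57066
The outcome is not rare, so the OR lies further from 1 than the RR.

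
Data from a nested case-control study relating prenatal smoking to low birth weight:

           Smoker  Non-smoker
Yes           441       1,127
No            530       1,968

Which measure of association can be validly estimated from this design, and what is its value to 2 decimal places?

1.45

Reading the table with exposure as columns: a = 441 (Smoker, case), b = 530 (Smoker, non-case), c = 1127 (Non-smoker, case), d = 1968.
This is a nested case-control study: participants were sampled on outcome status, so risks in the source population cannot be estimated directly — relative risk is not valid here. The odds ratio is the appropriate measure.
OR = (a·d)/(b·c) = (441 × 1968) / (530 × 1127) = 867888 / 597310 = 1.45299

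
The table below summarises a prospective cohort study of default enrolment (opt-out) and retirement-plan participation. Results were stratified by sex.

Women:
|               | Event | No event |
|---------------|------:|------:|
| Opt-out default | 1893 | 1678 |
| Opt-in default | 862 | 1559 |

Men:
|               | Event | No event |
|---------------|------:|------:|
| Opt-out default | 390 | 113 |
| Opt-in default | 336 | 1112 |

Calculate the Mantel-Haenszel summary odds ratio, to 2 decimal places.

OR_MH = Σ(aᵢdᵢ/nᵢ) / Σ(bᵢcᵢ/nᵢ), where nᵢ is the stratum total.
Stratum 1 (Women): n = 5992; a·d/n = 1893·1559/5992 = 492.5212; b·c/n = 1678·862/5992 = 241.3945
Stratum 2 (Men): n = 1951; a·d/n = 390·1112/1951 = 222.2860; b·c/n = 113·336/1951 = 19.4608
OR_MH = (492.5212 + 222.2860) / (241.3945 + 19.4608) = 714.8072 / 260.8553 = 2.74024

2.74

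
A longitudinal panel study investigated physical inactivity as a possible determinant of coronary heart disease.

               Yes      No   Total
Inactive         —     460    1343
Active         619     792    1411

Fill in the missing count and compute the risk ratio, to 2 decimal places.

1.50

The missing cell is in the exposed row: 1343 − 460 = 883.
So a = 883, b = 460, c = 619, d = 792.
RR = [a/(a+b)] / [c/(c+d)] = (883/1343) / (619/1411) = 0.65748/0.43870 = 1.49872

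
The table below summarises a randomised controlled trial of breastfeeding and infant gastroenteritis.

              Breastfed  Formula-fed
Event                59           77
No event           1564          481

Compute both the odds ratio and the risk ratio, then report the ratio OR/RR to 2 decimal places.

Reading the table with exposure as columns: a = 59 (Breastfed, case), b = 1564 (Breastfed, non-case), c = 77 (Formula-fed, case), d = 481.
OR = (59·481)/(1564·77) = 28379/120428 = 0.23565
Risk in exposed = 59/1623 = 0.03635; risk in unexposed = 77/558 = 0.13799; RR = 0.26344
OR/RR = 0.23565 / 0.26344 = 0.89453
The outcome is not rare, so the OR lies further from 1 than the RR.

0.89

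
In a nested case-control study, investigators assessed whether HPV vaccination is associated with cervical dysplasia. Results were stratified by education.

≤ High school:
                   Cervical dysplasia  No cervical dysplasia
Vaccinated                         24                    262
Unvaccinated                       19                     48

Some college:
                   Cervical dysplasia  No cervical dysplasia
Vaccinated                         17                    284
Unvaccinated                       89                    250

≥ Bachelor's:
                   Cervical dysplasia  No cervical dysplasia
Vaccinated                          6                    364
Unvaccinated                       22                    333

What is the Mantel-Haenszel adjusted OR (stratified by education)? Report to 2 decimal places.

OR_MH = Σ(aᵢdᵢ/nᵢ) / Σ(bᵢcᵢ/nᵢ), where nᵢ is the stratum total.
Stratum 1 (≤ High school): n = 353; a·d/n = 24·48/353 = 3.2635; b·c/n = 262·19/353 = 14.1020
Stratum 2 (Some college): n = 640; a·d/n = 17·250/640 = 6.6406; b·c/n = 284·89/640 = 39.4937
Stratum 3 (≥ Bachelor's): n = 725; a·d/n = 6·333/725 = 2.7559; b·c/n = 364·22/725 = 11.0455
OR_MH = (3.2635 + 6.6406 + 2.7559) / (14.1020 + 39.4937 + 11.0455) = 12.6599 / 64.6413 = 0.19585

0.20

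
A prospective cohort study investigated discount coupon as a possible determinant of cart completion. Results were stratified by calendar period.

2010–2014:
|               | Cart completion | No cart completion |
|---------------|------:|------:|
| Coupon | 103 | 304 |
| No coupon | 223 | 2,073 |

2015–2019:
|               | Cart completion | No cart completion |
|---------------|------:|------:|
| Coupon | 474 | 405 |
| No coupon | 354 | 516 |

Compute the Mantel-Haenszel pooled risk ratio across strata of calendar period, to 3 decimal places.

1.529

RR_MH = Σ(aᵢ·n₀ᵢ/nᵢ) / Σ(cᵢ·n₁ᵢ/nᵢ), with n₁ᵢ = aᵢ+bᵢ (exposed), n₀ᵢ = cᵢ+dᵢ (unexposed), nᵢ = n₁ᵢ+n₀ᵢ.
Stratum 1 (2010–2014): n₁ = 407, n₀ = 2296, n = 2703; a·n₀/n = 103·2296/2703 = 87.4909; c·n₁/n = 223·407/2703 = 33.5779
Stratum 2 (2015–2019): n₁ = 879, n₀ = 870, n = 1749; a·n₀/n = 474·870/1749 = 235.7804; c·n₁/n = 354·879/1749 = 177.9108
RR_MH = (87.4909 + 235.7804) / (33.5779 + 177.9108) = 323.2714 / 211.4887 = 1.52855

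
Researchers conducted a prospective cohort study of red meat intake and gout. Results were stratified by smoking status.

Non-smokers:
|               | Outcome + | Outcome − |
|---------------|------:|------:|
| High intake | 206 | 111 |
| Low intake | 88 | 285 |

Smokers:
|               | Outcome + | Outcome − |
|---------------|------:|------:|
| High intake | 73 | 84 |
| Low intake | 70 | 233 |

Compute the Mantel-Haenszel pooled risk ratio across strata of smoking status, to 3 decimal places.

RR_MH = Σ(aᵢ·n₀ᵢ/nᵢ) / Σ(cᵢ·n₁ᵢ/nᵢ), with n₁ᵢ = aᵢ+bᵢ (exposed), n₀ᵢ = cᵢ+dᵢ (unexposed), nᵢ = n₁ᵢ+n₀ᵢ.
Stratum 1 (Non-smokers): n₁ = 317, n₀ = 373, n = 690; a·n₀/n = 206·373/690 = 111.3594; c·n₁/n = 88·317/690 = 40.4290
Stratum 2 (Smokers): n₁ = 157, n₀ = 303, n = 460; a·n₀/n = 73·303/460 = 48.0848; c·n₁/n = 70·157/460 = 23.8913
RR_MH = (111.3594 + 48.0848) / (40.4290 + 23.8913) = 159.4442 / 64.3203 = 2.47891

2.479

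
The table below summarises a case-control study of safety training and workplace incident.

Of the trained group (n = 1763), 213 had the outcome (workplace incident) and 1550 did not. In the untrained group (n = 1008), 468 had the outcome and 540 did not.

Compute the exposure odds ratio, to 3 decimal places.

From the description: a = 213, b = 1550, c = 468, d = 540.
OR = (a·d)/(b·c) = (213 × 540) / (1550 × 468) = 115020 / 725400 = 0.15856
Exposure is associated with lower odds of workplace incident (OR = 0.16 < 1).

0.159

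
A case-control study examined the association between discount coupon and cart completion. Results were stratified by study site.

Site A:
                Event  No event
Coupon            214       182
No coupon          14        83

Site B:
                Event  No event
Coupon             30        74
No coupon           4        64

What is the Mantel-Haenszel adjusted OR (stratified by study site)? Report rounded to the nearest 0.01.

6.85

OR_MH = Σ(aᵢdᵢ/nᵢ) / Σ(bᵢcᵢ/nᵢ), where nᵢ is the stratum total.
Stratum 1 (Site A): n = 493; a·d/n = 214·83/493 = 36.0284; b·c/n = 182·14/493 = 5.1684
Stratum 2 (Site B): n = 172; a·d/n = 30·64/172 = 11.1628; b·c/n = 74·4/172 = 1.7209
OR_MH = (36.0284 + 11.1628) / (5.1684 + 1.7209) = 47.1912 / 6.8893 = 6.84994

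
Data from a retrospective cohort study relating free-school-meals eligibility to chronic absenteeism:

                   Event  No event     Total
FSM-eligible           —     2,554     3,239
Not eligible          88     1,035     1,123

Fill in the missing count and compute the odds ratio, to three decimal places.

3.154

The missing cell is in the exposed row: 3239 − 2554 = 685.
So a = 685, b = 2554, c = 88, d = 1035.
OR = (a·d)/(b·c) = (685 × 1035) / (2554 × 88) = 708975 / 224752 = 3.15448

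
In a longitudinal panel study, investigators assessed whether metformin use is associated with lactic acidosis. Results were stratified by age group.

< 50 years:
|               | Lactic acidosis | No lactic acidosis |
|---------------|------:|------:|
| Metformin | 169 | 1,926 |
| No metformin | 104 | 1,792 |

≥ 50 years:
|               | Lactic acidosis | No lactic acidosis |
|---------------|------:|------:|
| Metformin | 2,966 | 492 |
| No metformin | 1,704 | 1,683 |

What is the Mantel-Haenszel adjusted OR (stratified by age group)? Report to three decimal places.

4.663

OR_MH = Σ(aᵢdᵢ/nᵢ) / Σ(bᵢcᵢ/nᵢ), where nᵢ is the stratum total.
Stratum 1 (< 50 years): n = 3991; a·d/n = 169·1792/3991 = 75.8827; b·c/n = 1926·104/3991 = 50.1889
Stratum 2 (≥ 50 years): n = 6845; a·d/n = 2966·1683/6845 = 729.2590; b·c/n = 492·1704/6845 = 122.4789
OR_MH = (75.8827 + 729.2590) / (50.1889 + 122.4789) = 805.1418 / 172.6678 = 4.66295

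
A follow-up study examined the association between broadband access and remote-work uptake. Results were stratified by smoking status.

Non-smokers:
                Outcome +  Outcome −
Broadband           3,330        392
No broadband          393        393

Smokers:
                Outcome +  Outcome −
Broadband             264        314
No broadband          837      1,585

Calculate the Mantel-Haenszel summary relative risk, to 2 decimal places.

RR_MH = Σ(aᵢ·n₀ᵢ/nᵢ) / Σ(cᵢ·n₁ᵢ/nᵢ), with n₁ᵢ = aᵢ+bᵢ (exposed), n₀ᵢ = cᵢ+dᵢ (unexposed), nᵢ = n₁ᵢ+n₀ᵢ.
Stratum 1 (Non-smokers): n₁ = 3722, n₀ = 786, n = 4508; a·n₀/n = 3330·786/4508 = 580.6078; c·n₁/n = 393·3722/4508 = 324.4778
Stratum 2 (Smokers): n₁ = 578, n₀ = 2422, n = 3000; a·n₀/n = 264·2422/3000 = 213.1360; c·n₁/n = 837·578/3000 = 161.2620
RR_MH = (580.6078 + 213.1360) / (324.4778 + 161.2620) = 793.7438 / 485.7398 = 1.63409

1.63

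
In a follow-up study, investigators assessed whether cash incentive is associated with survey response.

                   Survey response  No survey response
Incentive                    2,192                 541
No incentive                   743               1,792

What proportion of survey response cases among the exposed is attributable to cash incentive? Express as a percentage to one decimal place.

63.5

Cells: a = 2192, b = 541, c = 743, d = 1792.
Risk in exposed = 2192/2733 = 0.80205; risk in unexposed = 743/2535 = 0.29310.
RR = 0.80205/0.29310 = 2.73647
AR% = (RR − 1)/RR × 100 = (2.73647 − 1)/2.73647 × 100 = 63.4565%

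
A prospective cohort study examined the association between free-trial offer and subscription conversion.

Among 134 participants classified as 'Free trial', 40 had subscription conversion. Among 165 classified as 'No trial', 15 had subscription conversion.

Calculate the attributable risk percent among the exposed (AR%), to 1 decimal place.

69.5

From the description: a = 40, b = 94, c = 15, d = 150.
Risk in exposed = 40/134 = 0.29851; risk in unexposed = 15/165 = 0.09091.
RR = 0.29851/0.09091 = 3.28358
AR% = (RR − 1)/RR × 100 = (3.28358 − 1)/3.28358 × 100 = 69.5455%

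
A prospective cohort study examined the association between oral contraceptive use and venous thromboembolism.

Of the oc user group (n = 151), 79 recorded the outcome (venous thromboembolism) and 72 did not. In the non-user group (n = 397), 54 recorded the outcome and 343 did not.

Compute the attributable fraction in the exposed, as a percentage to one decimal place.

74.0

From the description: a = 79, b = 72, c = 54, d = 343.
Risk in exposed = 79/151 = 0.52318; risk in unexposed = 54/397 = 0.13602.
RR = 0.52318/0.13602 = 3.84633
AR% = (RR − 1)/RR × 100 = (3.84633 − 1)/3.84633 × 100 = 74.0012%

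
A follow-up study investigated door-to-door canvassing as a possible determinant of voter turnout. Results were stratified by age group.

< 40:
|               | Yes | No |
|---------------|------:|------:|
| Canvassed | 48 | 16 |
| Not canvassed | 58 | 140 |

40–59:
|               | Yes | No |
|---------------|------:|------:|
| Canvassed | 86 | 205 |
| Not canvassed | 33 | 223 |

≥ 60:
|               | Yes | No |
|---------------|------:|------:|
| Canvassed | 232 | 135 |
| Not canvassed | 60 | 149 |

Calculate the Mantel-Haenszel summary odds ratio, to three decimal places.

4.028

OR_MH = Σ(aᵢdᵢ/nᵢ) / Σ(bᵢcᵢ/nᵢ), where nᵢ is the stratum total.
Stratum 1 (< 40): n = 262; a·d/n = 48·140/262 = 25.6489; b·c/n = 16·58/262 = 3.5420
Stratum 2 (40–59): n = 547; a·d/n = 86·223/547 = 35.0603; b·c/n = 205·33/547 = 12.3675
Stratum 3 (≥ 60): n = 576; a·d/n = 232·149/576 = 60.0139; b·c/n = 135·60/576 = 14.0625
OR_MH = (25.6489 + 35.0603 + 60.0139) / (3.5420 + 12.3675 + 14.0625) = 120.7231 / 29.9719 = 4.02787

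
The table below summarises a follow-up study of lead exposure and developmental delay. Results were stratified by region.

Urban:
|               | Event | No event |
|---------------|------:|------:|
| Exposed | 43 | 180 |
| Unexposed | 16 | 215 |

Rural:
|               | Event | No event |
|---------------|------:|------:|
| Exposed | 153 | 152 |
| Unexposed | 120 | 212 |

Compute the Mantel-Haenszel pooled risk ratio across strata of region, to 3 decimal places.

1.556

RR_MH = Σ(aᵢ·n₀ᵢ/nᵢ) / Σ(cᵢ·n₁ᵢ/nᵢ), with n₁ᵢ = aᵢ+bᵢ (exposed), n₀ᵢ = cᵢ+dᵢ (unexposed), nᵢ = n₁ᵢ+n₀ᵢ.
Stratum 1 (Urban): n₁ = 223, n₀ = 231, n = 454; a·n₀/n = 43·231/454 = 21.8789; c·n₁/n = 16·223/454 = 7.8590
Stratum 2 (Rural): n₁ = 305, n₀ = 332, n = 637; a·n₀/n = 153·332/637 = 79.7425; c·n₁/n = 120·305/637 = 57.4568
RR_MH = (21.8789 + 79.7425) / (7.8590 + 57.4568) = 101.6214 / 65.3159 = 1.55585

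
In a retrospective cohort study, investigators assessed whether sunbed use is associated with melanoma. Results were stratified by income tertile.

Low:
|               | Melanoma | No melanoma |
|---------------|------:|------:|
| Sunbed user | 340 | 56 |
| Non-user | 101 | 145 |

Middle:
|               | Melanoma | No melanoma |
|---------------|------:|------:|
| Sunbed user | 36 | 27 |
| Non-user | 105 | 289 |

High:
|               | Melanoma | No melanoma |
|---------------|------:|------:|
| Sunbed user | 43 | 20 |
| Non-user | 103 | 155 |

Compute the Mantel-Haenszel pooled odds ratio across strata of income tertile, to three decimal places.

OR_MH = Σ(aᵢdᵢ/nᵢ) / Σ(bᵢcᵢ/nᵢ), where nᵢ is the stratum total.
Stratum 1 (Low): n = 642; a·d/n = 340·145/642 = 76.7913; b·c/n = 56·101/642 = 8.8100
Stratum 2 (Middle): n = 457; a·d/n = 36·289/457 = 22.7659; b·c/n = 27·105/457 = 6.2035
Stratum 3 (High): n = 321; a·d/n = 43·155/321 = 20.7632; b·c/n = 20·103/321 = 6.4174
OR_MH = (76.7913 + 22.7659 + 20.7632) / (8.8100 + 6.2035 + 6.4174) = 120.3204 / 21.4309 = 5.61434

5.614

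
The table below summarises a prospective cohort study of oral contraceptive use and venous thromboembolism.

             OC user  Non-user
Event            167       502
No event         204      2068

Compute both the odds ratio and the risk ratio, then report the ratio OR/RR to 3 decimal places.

1.463

Reading the table with exposure as columns: a = 167 (OC user, case), b = 204 (OC user, non-case), c = 502 (Non-user, case), d = 2068.
OR = (167·2068)/(204·502) = 345356/102408 = 3.37235
Risk in exposed = 167/371 = 0.45013; risk in unexposed = 502/2570 = 0.19533; RR = 2.30447
OR/RR = 3.37235 / 2.30447 = 1.46339
The outcome is not rare, so the OR lies further from 1 than the RR.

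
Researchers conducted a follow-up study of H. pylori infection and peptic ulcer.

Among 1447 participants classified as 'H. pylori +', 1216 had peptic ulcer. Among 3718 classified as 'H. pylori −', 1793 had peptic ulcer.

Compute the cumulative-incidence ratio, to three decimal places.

From the description: a = 1216, b = 231, c = 1793, d = 1925.
Risk in exposed = 1216/1447 = 0.84036; risk in unexposed = 1793/3718 = 0.48225.
RR = 0.84036 / 0.48225 = 1.74259
The risk among the exposed is 1.74 times that among the unexposed.

1.743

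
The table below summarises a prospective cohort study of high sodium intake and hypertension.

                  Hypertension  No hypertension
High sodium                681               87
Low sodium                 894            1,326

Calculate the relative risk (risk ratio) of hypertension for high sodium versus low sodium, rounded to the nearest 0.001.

Cells: a = 681, b = 87, c = 894, d = 1326.
Risk in exposed = 681/768 = 0.88672; risk in unexposed = 894/2220 = 0.40270.
RR = 0.88672 / 0.40270 = 2.20192
The risk among the exposed is 2.20 times that among the unexposed.

2.202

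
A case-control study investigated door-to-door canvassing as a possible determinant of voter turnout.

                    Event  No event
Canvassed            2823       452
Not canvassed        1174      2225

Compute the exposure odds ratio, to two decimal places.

Cells: a = 2823, b = 452, c = 1174, d = 2225.
OR = (a·d)/(b·c) = (2823 × 2225) / (452 × 1174) = 6281175 / 530648 = 11.83680
The odds of voter turnout are about 11.84 times as high in the canvassed group.

11.84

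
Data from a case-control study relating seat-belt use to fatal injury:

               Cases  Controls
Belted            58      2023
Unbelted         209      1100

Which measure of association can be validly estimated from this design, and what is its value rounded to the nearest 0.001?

0.151

Cells: a = 58, b = 2023, c = 209, d = 1100.
This is a case-control study: participants were sampled on outcome status, so risks in the source population cannot be estimated directly — relative risk is not valid here. The odds ratio is the appropriate measure.
OR = (a·d)/(b·c) = (58 × 1100) / (2023 × 209) = 63800 / 422807 = 0.15090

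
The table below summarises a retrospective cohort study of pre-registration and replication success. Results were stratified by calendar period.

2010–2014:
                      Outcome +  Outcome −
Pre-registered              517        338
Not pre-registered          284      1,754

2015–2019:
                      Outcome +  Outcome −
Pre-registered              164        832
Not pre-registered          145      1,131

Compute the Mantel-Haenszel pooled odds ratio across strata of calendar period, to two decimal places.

OR_MH = Σ(aᵢdᵢ/nᵢ) / Σ(bᵢcᵢ/nᵢ), where nᵢ is the stratum total.
Stratum 1 (2010–2014): n = 2893; a·d/n = 517·1754/2893 = 313.4525; b·c/n = 338·284/2893 = 33.1808
Stratum 2 (2015–2019): n = 2272; a·d/n = 164·1131/2272 = 81.6391; b·c/n = 832·145/2272 = 53.0986
OR_MH = (313.4525 + 81.6391) / (33.1808 + 53.0986) = 395.0916 / 86.2794 = 4.57921

4.58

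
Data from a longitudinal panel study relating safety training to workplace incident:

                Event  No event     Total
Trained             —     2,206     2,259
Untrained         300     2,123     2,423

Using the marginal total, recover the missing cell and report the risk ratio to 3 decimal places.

0.189

The missing cell is in the exposed row: 2259 − 2206 = 53.
So a = 53, b = 2206, c = 300, d = 2123.
RR = [a/(a+b)] / [c/(c+d)] = (53/2259) / (300/2423) = 0.02346/0.12381 = 0.18949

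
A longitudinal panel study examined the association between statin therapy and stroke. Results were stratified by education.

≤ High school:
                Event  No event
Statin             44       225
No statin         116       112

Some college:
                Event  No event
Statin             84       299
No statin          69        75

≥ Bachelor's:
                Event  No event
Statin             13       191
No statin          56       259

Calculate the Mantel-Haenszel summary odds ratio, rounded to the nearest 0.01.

OR_MH = Σ(aᵢdᵢ/nᵢ) / Σ(bᵢcᵢ/nᵢ), where nᵢ is the stratum total.
Stratum 1 (≤ High school): n = 497; a·d/n = 44·112/497 = 9.9155; b·c/n = 225·116/497 = 52.5151
Stratum 2 (Some college): n = 527; a·d/n = 84·75/527 = 11.9545; b·c/n = 299·69/527 = 39.1480
Stratum 3 (≥ Bachelor's): n = 519; a·d/n = 13·259/519 = 6.4875; b·c/n = 191·56/519 = 20.6089
OR_MH = (9.9155 + 11.9545 + 6.4875) / (52.5151 + 39.1480 + 20.6089) = 28.3574 / 112.2720 = 0.25258

0.25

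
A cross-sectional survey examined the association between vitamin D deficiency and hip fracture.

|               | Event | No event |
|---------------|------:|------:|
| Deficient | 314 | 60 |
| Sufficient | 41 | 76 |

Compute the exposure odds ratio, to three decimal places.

9.701

Cells: a = 314, b = 60, c = 41, d = 76.
OR = (a·d)/(b·c) = (314 × 76) / (60 × 41) = 23864 / 2460 = 9.70081
The odds of hip fracture are about 9.70 times as high in the deficient group.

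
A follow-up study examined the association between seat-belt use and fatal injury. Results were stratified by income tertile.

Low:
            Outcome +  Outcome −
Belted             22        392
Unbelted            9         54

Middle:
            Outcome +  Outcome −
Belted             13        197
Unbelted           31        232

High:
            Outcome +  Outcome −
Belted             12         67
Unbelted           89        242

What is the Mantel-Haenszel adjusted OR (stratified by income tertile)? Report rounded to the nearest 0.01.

0.46

OR_MH = Σ(aᵢdᵢ/nᵢ) / Σ(bᵢcᵢ/nᵢ), where nᵢ is the stratum total.
Stratum 1 (Low): n = 477; a·d/n = 22·54/477 = 2.4906; b·c/n = 392·9/477 = 7.3962
Stratum 2 (Middle): n = 473; a·d/n = 13·232/473 = 6.3763; b·c/n = 197·31/473 = 12.9112
Stratum 3 (High): n = 410; a·d/n = 12·242/410 = 7.0829; b·c/n = 67·89/410 = 14.5439
OR_MH = (2.4906 + 6.3763 + 7.0829) / (7.3962 + 12.9112 + 14.5439) = 15.9498 / 34.8513 = 0.45765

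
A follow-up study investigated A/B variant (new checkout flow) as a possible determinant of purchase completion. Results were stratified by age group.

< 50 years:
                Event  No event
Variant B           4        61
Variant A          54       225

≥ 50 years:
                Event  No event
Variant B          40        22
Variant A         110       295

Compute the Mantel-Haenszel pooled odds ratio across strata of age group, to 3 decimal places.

1.889

OR_MH = Σ(aᵢdᵢ/nᵢ) / Σ(bᵢcᵢ/nᵢ), where nᵢ is the stratum total.
Stratum 1 (< 50 years): n = 344; a·d/n = 4·225/344 = 2.6163; b·c/n = 61·54/344 = 9.5756
Stratum 2 (≥ 50 years): n = 467; a·d/n = 40·295/467 = 25.2677; b·c/n = 22·110/467 = 5.1820
OR_MH = (2.6163 + 25.2677) / (9.5756 + 5.1820) = 27.8839 / 14.7576 = 1.88946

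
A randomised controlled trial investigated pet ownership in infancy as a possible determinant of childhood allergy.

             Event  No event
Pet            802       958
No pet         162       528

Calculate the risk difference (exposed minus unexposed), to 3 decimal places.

Cells: a = 802, b = 958, c = 162, d = 528.
Risk in exposed = 802/1760 = 0.455682; risk in unexposed = 162/690 = 0.234783.
Risk difference = 0.455682 − 0.234783 = 0.220899

0.221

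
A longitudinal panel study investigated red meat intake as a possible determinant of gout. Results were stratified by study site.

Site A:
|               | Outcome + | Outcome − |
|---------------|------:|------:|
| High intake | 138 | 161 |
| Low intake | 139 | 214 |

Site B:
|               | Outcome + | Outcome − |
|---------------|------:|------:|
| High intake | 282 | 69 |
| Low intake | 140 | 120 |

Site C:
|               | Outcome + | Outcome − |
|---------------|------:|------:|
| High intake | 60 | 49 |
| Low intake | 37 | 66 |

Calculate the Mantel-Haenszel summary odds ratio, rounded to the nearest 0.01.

OR_MH = Σ(aᵢdᵢ/nᵢ) / Σ(bᵢcᵢ/nᵢ), where nᵢ is the stratum total.
Stratum 1 (Site A): n = 652; a·d/n = 138·214/652 = 45.2945; b·c/n = 161·139/652 = 34.3236
Stratum 2 (Site B): n = 611; a·d/n = 282·120/611 = 55.3846; b·c/n = 69·140/611 = 15.8101
Stratum 3 (Site C): n = 212; a·d/n = 60·66/212 = 18.6792; b·c/n = 49·37/212 = 8.5519
OR_MH = (45.2945 + 55.3846 + 18.6792) / (34.3236 + 15.8101 + 8.5519) = 119.3583 / 58.6857 = 2.03386

2.03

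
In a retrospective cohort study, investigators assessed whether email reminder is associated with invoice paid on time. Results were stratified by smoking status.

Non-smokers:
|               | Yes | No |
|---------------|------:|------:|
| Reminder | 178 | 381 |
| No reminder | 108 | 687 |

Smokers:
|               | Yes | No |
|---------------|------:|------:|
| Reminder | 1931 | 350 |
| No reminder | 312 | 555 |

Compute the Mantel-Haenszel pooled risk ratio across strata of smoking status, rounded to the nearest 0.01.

RR_MH = Σ(aᵢ·n₀ᵢ/nᵢ) / Σ(cᵢ·n₁ᵢ/nᵢ), with n₁ᵢ = aᵢ+bᵢ (exposed), n₀ᵢ = cᵢ+dᵢ (unexposed), nᵢ = n₁ᵢ+n₀ᵢ.
Stratum 1 (Non-smokers): n₁ = 559, n₀ = 795, n = 1354; a·n₀/n = 178·795/1354 = 104.5126; c·n₁/n = 108·559/1354 = 44.5879
Stratum 2 (Smokers): n₁ = 2281, n₀ = 867, n = 3148; a·n₀/n = 1931·867/3148 = 531.8224; c·n₁/n = 312·2281/3148 = 226.0712
RR_MH = (104.5126 + 531.8224) / (44.5879 + 226.0712) = 636.3350 / 270.6590 = 2.35106

2.35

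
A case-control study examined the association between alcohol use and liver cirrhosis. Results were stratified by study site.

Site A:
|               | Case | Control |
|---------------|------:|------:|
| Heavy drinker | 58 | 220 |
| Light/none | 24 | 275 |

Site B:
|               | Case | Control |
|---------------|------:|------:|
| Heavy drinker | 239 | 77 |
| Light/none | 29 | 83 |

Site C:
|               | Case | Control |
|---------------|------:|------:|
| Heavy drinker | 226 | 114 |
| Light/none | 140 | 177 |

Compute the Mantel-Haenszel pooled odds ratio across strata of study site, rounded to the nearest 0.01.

OR_MH = Σ(aᵢdᵢ/nᵢ) / Σ(bᵢcᵢ/nᵢ), where nᵢ is the stratum total.
Stratum 1 (Site A): n = 577; a·d/n = 58·275/577 = 27.6430; b·c/n = 220·24/577 = 9.1508
Stratum 2 (Site B): n = 428; a·d/n = 239·83/428 = 46.3481; b·c/n = 77·29/428 = 5.2173
Stratum 3 (Site C): n = 657; a·d/n = 226·177/657 = 60.8858; b·c/n = 114·140/657 = 24.2922
OR_MH = (27.6430 + 46.3481 + 60.8858) / (9.1508 + 5.2173 + 24.2922) = 134.8770 / 38.6603 = 3.48877

3.49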